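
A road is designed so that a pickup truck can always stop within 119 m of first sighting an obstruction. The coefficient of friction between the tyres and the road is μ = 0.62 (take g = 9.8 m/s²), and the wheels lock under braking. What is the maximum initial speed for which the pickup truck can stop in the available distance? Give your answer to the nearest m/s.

Maximum speed ≈ 38 m/s

a = μg = 0.62 × 9.8 = 6.076 m/s².
v²/(2a) = d ⇒ v = √(2 × 6.076 × 119) = √1446.09 = 38.0275 m/s.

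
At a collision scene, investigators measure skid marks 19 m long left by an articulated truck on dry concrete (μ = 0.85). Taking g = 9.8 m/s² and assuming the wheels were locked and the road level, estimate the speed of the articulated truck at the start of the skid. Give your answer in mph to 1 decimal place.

Initial speed ≈ 39.8 mph

Deceleration a = μg = 0.85 × 9.8 = 8.330 m/s².
v = √(2a·d) = √(2 × 8.330 × 19) = √316.540 = 17.7916 m/s.
= 17.7916 ÷ 0.44704 = 39.799 mph.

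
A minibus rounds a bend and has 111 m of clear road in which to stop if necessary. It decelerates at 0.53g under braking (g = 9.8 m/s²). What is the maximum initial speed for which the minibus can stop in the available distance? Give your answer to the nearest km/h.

Maximum speed ≈ 122 km/h

a = 0.53 × 9.8 = 5.194 m/s².
v²/(2a) = d ⇒ v = √(2 × 5.194 × 111) = √1153.07 = 33.9569 m/s.
33.9569 m/s × 3.6 = 122.245 km/h.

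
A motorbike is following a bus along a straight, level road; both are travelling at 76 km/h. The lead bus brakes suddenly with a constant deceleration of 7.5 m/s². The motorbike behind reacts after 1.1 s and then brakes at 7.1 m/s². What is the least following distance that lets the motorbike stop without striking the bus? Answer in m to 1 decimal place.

76 km/h ÷ 3.6 = 21.1111 m/s.
Leader travels v²/(2a_L) = 445.679 / 15.000 = 29.712 m before stopping.
Follower covers v·t_r = 21.1111 × 1.1 = 23.222 m while reacting, then v²/(2a_F) = 445.679 / 14.200 = 31.386 m while braking, for a total of 23.222 + 31.386 = 54.608 m.
Since a_F ≤ a_L and the follower starts braking later, the follower is never slower than the leader, so the closest approach is when both have stopped.
Minimum gap = 54.608 − 29.712 = 24.896 m.

Minimum gap ≈ 24.9 m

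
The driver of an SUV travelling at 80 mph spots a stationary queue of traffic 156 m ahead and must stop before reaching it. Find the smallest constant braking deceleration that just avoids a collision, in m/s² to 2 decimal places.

Required deceleration ≈ 4.10 m/s²

80 mph × 0.44704 = 35.7632 m/s.
v² = 2a·d ⇒ a = v²/(2d) = 35.7632² / (2 × 156.000) = 1279.006 / 312.000 = 4.0994 m/s².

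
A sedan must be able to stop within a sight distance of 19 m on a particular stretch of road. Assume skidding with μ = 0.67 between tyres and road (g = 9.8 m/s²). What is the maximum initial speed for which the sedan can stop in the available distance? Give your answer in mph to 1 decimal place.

a = μg = 0.67 × 9.8 = 6.566 m/s².
v²/(2a) = d ⇒ v = √(2 × 6.566 × 19) = √249.51 = 15.7959 m/s.
15.7959 m/s ÷ 0.44704 = 35.334 mph.

Maximum speed ≈ 35.3 mph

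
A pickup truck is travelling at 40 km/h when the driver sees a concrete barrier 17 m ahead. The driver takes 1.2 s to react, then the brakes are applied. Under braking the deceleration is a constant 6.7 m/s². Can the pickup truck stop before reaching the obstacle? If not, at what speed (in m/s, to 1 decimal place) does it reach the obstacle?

No — it strikes the obstacle at 8.6 m/s

40 km/h ÷ 3.6 = 11.1111 m/s.
Reaction distance = 11.1111 × 1.2 = 13.333 m.
Braking distance needed to stop: v²/(2a) = 123.457 / 13.400 = 9.213 m, so total needed = 13.333 + 9.213 = 22.546 m > 17 m — it cannot stop.
Distance remaining when braking begins: 17 − 13.333 = 3.667 m.
v² = v₀² − 2a·d = 123.457 − 2 × 6.700 × 3.667 = 74.319 m²/s².
v = √74.319 = 8.621 m/s.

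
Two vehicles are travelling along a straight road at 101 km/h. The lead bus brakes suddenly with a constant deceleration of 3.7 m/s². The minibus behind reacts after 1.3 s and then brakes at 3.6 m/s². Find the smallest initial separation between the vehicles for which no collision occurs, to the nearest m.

Minimum gap ≈ 39 m

101 km/h ÷ 3.6 = 28.0556 m/s.
Leader travels v²/(2a_L) = 787.117 / 7.400 = 106.367 m before stopping.
Follower covers v·t_r = 28.0556 × 1.3 = 36.472 m while reacting, then v²/(2a_F) = 787.117 / 7.200 = 109.322 m while braking, for a total of 36.472 + 109.322 = 145.794 m.
Since a_F ≤ a_L and the follower starts braking later, the follower is never slower than the leader, so the closest approach is when both have stopped.
Minimum gap = 145.794 − 106.367 = 39.427 m.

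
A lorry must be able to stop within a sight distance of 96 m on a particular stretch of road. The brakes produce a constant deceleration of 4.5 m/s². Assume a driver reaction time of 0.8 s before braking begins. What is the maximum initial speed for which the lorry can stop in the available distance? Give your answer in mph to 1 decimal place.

Maximum speed ≈ 58.2 mph

Stopping distance: v·t_r + v²/(2a) = 96 with t_r = 0.8 s and a = 4.500 m/s².
So v² + 7.200 v − 864.00 = 0.
Positive root: v = −a·t_r + √((a·t_r)² + 2a·d) = −3.600 + √(12.960 + 864.00) = 26.0135 m/s.
26.0135 m/s ÷ 0.44704 = 58.191 mph.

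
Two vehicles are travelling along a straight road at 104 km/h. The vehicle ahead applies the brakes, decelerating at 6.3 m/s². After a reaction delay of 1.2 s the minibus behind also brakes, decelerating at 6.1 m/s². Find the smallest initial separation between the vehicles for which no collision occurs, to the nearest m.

Minimum gap ≈ 37 m

104 km/h ÷ 3.6 = 28.8889 m/s.
Leader travels v²/(2a_L) = 834.569 / 12.600 = 66.236 m before stopping.
Follower covers v·t_r = 28.8889 × 1.2 = 34.667 m while reacting, then v²/(2a_F) = 834.569 / 12.200 = 68.407 m while braking, for a total of 34.667 + 68.407 = 103.074 m.
Since a_F ≤ a_L and the follower starts braking later, the follower is never slower than the leader, so the closest approach is when both have stopped.
Minimum gap = 103.074 − 66.236 = 36.838 m.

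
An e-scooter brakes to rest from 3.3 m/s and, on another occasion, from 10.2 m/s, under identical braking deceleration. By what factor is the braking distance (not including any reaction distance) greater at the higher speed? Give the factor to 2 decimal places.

Factor ≈ 9.55

Braking distance d = v²/(2a), so with a fixed, d ∝ v².
Factor = (10.2/3.3)² = 3.0909² = 9.5537.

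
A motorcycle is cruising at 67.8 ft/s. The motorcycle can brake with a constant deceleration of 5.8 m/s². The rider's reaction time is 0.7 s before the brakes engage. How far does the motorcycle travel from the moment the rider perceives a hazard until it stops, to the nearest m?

Total stopping distance ≈ 51 m

67.8 ft/s × 0.3048 = 20.6654 m/s.
Reaction distance = v·t_r = 20.6654 × 0.7 = 14.466 m.
Braking distance = v²/(2a) = 20.6654² / (2 × 5.800) = 427.059 / 11.600 = 36.815 m.
Total = 14.466 + 36.815 = 51.281 m.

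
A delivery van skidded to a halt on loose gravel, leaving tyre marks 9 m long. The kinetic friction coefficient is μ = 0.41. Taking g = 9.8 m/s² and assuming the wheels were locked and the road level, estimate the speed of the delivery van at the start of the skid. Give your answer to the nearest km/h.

Initial speed ≈ 31 km/h

Deceleration a = μg = 0.41 × 9.8 = 4.018 m/s².
v = √(2a·d) = √(2 × 4.018 × 9) = √72.324 = 8.5044 m/s.
= 8.5044 × 3.6 = 30.616 km/h.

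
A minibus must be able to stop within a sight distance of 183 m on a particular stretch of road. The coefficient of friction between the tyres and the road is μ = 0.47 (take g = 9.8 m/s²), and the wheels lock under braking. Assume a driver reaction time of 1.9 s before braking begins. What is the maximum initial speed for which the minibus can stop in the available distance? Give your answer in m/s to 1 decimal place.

a = μg = 0.47 × 9.8 = 4.606 m/s².
Stopping distance: v·t_r + v²/(2a) = 183 with t_r = 1.9 s and a = 4.606 m/s².
So v² + 17.503 v − 1685.80 = 0.
Positive root: v = −a·t_r + √((a·t_r)² + 2a·d) = −8.751 + √(76.580 + 1685.80) = 33.2297 m/s.

Maximum speed ≈ 33.2 m/s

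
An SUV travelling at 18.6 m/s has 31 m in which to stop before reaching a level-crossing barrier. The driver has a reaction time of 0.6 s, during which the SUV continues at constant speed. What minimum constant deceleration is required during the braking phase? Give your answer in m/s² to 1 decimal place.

Distance covered during reaction = 18.6000 × 0.6 = 11.160 m.
Distance available for braking: 31 − 11.160 = 19.840 m.
v² = 2a·d ⇒ a = v²/(2d) = 18.6000² / (2 × 19.840) = 345.960 / 39.680 = 8.7188 m/s².

Required deceleration ≈ 8.7 m/s²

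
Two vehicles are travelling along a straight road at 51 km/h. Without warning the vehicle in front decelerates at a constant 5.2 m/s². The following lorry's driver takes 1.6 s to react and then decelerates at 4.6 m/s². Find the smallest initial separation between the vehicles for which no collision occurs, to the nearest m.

Minimum gap ≈ 25 m

51 km/h ÷ 3.6 = 14.1667 m/s.
Leader travels v²/(2a_L) = 200.695 / 10.400 = 19.298 m before stopping.
Follower covers v·t_r = 14.1667 × 1.6 = 22.667 m while reacting, then v²/(2a_F) = 200.695 / 9.200 = 21.815 m while braking, for a total of 22.667 + 21.815 = 44.482 m.
Since a_F ≤ a_L and the follower starts braking later, the follower is never slower than the leader, so the closest approach is when both have stopped.
Minimum gap = 44.482 − 19.298 = 25.184 m.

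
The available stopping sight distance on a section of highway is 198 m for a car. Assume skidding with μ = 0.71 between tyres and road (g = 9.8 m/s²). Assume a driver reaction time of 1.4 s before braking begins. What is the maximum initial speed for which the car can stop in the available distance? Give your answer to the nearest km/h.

a = μg = 0.71 × 9.8 = 6.958 m/s².
Stopping distance: v·t_r + v²/(2a) = 198 with t_r = 1.4 s and a = 6.958 m/s².
So v² + 19.482 v − 2755.37 = 0.
Positive root: v = −a·t_r + √((a·t_r)² + 2a·d) = −9.741 + √(94.887 + 2755.37) = 43.6468 m/s.
43.6468 m/s × 3.6 = 157.128 km/h.

Maximum speed ≈ 157 km/h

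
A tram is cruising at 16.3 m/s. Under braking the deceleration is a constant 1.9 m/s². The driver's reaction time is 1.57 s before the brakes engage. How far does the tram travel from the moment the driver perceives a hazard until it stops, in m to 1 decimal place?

Total stopping distance ≈ 95.5 m

Reaction distance = v·t_r = 16.3000 × 1.57 = 25.591 m.
Braking distance = v²/(2a) = 16.3000² / (2 × 1.900) = 265.690 / 3.800 = 69.918 m.
Total = 25.591 + 69.918 = 95.509 m.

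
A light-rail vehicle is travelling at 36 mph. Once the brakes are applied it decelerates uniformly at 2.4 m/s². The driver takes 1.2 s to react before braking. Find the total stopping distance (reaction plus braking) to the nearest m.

36 mph × 0.44704 = 16.0934 m/s.
Reaction distance = v·t_r = 16.0934 × 1.2 = 19.312 m.
Braking distance = v²/(2a) = 16.0934² / (2 × 2.400) = 258.998 / 4.800 = 53.958 m.
Total = 19.312 + 53.958 = 73.270 m.

Total stopping distance ≈ 73 m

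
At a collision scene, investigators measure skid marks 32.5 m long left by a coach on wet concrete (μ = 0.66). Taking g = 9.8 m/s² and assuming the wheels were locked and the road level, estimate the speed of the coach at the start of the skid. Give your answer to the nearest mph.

Deceleration a = μg = 0.66 × 9.8 = 6.468 m/s².
v = √(2a·d) = √(2 × 6.468 × 32.5) = √420.420 = 20.5041 m/s.
= 20.5041 ÷ 0.44704 = 45.866 mph.

Initial speed ≈ 46 mph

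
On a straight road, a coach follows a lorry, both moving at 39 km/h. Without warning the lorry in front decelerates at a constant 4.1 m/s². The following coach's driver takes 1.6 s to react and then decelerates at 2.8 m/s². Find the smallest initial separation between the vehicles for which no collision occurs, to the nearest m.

39 km/h ÷ 3.6 = 10.8333 m/s.
Leader travels v²/(2a_L) = 117.360 / 8.200 = 14.312 m before stopping.
Follower covers v·t_r = 10.8333 × 1.6 = 17.333 m while reacting, then v²/(2a_F) = 117.360 / 5.600 = 20.957 m while braking, for a total of 17.333 + 20.957 = 38.290 m.
Since a_F ≤ a_L and the follower starts braking later, the follower is never slower than the leader, so the closest approach is when both have stopped.
Minimum gap = 38.290 − 14.312 = 23.978 m.

Minimum gap ≈ 24 m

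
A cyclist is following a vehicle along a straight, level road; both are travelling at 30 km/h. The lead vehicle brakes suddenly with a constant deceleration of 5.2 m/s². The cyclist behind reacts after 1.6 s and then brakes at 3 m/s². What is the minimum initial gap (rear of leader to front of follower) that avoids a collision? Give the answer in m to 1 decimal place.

Minimum gap ≈ 18.2 m

30 km/h ÷ 3.6 = 8.3333 m/s.
Leader travels v²/(2a_L) = 69.444 / 10.400 = 6.677 m before stopping.
Follower covers v·t_r = 8.3333 × 1.6 = 13.333 m while reacting, then v²/(2a_F) = 69.444 / 6.000 = 11.574 m while braking, for a total of 13.333 + 11.574 = 24.907 m.
Since a_F ≤ a_L and the follower starts braking later, the follower is never slower than the leader, so the closest approach is when both have stopped.
Minimum gap = 24.907 − 6.677 = 18.230 m.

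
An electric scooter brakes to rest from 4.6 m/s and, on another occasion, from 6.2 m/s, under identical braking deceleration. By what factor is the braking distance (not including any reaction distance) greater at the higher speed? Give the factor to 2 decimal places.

Braking distance d = v²/(2a), so with a fixed, d ∝ v².
Factor = (6.2/4.6)² = 1.3478² = 1.8166.

Factor ≈ 1.82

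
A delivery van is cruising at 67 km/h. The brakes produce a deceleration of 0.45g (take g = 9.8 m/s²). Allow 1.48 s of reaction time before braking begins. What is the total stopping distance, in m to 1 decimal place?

67 km/h ÷ 3.6 = 18.6111 m/s.
a = 0.45 × 9.8 = 4.410 m/s².
Reaction distance = v·t_r = 18.6111 × 1.48 = 27.544 m.
Braking distance = v²/(2a) = 18.6111² / (2 × 4.410) = 346.373 / 8.820 = 39.271 m.
Total = 27.544 + 39.271 = 66.815 m.

Total stopping distance ≈ 66.8 m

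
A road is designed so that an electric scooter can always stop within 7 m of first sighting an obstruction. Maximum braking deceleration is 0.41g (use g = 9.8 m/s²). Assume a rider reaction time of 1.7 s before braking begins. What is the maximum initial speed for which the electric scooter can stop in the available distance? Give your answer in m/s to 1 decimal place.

Maximum speed ≈ 3.3 m/s

a = 0.41 × 9.8 = 4.018 m/s².
Stopping distance: v·t_r + v²/(2a) = 7 with t_r = 1.7 s and a = 4.018 m/s².
So v² + 13.661 v − 56.25 = 0.
Positive root: v = −a·t_r + √((a·t_r)² + 2a·d) = −6.831 + √(46.663 + 56.25) = 3.3136 m/s.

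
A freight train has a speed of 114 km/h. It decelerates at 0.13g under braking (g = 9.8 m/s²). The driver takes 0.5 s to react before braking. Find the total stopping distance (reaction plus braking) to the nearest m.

114 km/h ÷ 3.6 = 31.6667 m/s.
a = 0.13 × 9.8 = 1.274 m/s².
Reaction distance = v·t_r = 31.6667 × 0.5 = 15.833 m.
Braking distance = v²/(2a) = 31.6667² / (2 × 1.274) = 1002.780 / 2.548 = 393.556 m.
Total = 15.833 + 393.556 = 409.389 m.

Total stopping distance ≈ 409 m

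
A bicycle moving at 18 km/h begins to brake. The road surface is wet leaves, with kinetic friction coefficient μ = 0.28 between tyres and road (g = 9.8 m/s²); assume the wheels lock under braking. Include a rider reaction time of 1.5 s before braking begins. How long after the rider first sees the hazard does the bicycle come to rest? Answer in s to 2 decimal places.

Total time ≈ 3.32 s

18 km/h ÷ 3.6 = 5.0000 m/s.
a = μg = 0.28 × 9.8 = 2.744 m/s².
Braking time = v/a = 5.0000 / 2.744 = 1.822 s.
Total = 1.5 + 1.822 = 3.322 s.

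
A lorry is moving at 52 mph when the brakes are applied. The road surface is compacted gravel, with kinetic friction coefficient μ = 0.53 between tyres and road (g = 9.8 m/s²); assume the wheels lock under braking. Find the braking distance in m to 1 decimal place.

52 mph × 0.44704 = 23.2461 m/s.
a = μg = 0.53 × 9.8 = 5.194 m/s².
Braking distance = v²/(2a) = 23.2461² / (2 × 5.194) = 540.381 / 10.388 = 52.020 m.

Braking distance ≈ 52.0 m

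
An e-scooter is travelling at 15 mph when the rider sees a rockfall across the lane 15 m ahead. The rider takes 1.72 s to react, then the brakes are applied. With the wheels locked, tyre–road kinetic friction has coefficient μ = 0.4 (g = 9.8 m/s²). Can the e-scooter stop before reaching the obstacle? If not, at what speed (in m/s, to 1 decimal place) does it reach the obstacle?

No — it strikes the obstacle at 4.2 m/s

15 mph × 0.44704 = 6.7056 m/s.
a = μg = 0.4 × 9.8 = 3.920 m/s².
Reaction distance = 6.7056 × 1.72 = 11.534 m.
Braking distance needed to stop: v²/(2a) = 44.965 / 7.840 = 5.735 m, so total needed = 11.534 + 5.735 = 17.269 m > 15 m — it cannot stop.
Distance remaining when braking begins: 15 − 11.534 = 3.466 m.
v² = v₀² − 2a·d = 44.965 − 2 × 3.920 × 3.466 = 17.792 m²/s².
v = √17.792 = 4.218 m/s.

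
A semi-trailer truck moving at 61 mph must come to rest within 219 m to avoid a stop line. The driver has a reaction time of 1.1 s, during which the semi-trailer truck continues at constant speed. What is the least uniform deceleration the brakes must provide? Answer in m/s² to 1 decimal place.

Required deceleration ≈ 2.0 m/s²

61 mph × 0.44704 = 27.2694 m/s.
Distance covered during reaction = 27.2694 × 1.1 = 29.996 m.
Distance available for braking: 219 − 29.996 = 189.004 m.
v² = 2a·d ⇒ a = v²/(2d) = 27.2694² / (2 × 189.004) = 743.620 / 378.008 = 1.9672 m/s².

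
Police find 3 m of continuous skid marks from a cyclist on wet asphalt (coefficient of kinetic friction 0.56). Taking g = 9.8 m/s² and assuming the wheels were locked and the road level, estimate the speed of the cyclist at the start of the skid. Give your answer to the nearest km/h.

Initial speed ≈ 21 km/h

Deceleration a = μg = 0.56 × 9.8 = 5.488 m/s².
v = √(2a·d) = √(2 × 5.488 × 3) = √32.928 = 5.7383 m/s.
= 5.7383 × 3.6 = 20.658 km/h.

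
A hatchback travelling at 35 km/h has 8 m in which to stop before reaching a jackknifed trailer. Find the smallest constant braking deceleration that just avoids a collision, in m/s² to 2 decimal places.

35 km/h ÷ 3.6 = 9.7222 m/s.
v² = 2a·d ⇒ a = v²/(2d) = 9.7222² / (2 × 8.000) = 94.521 / 16.000 = 5.9076 m/s².

Required deceleration ≈ 5.91 m/s²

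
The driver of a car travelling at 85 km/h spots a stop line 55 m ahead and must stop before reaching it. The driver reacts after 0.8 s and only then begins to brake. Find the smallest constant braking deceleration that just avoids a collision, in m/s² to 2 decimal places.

Required deceleration ≈ 7.72 m/s²

85 km/h ÷ 3.6 = 23.6111 m/s.
Distance covered during reaction = 23.6111 × 0.8 = 18.889 m.
Distance available for braking: 55 − 18.889 = 36.111 m.
v² = 2a·d ⇒ a = v²/(2d) = 23.6111² / (2 × 36.111) = 557.484 / 72.222 = 7.7190 m/s².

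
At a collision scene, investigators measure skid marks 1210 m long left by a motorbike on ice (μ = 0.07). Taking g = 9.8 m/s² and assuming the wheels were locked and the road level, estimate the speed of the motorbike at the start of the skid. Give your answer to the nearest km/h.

Deceleration a = μg = 0.07 × 9.8 = 0.686 m/s².
v = √(2a·d) = √(2 × 0.686 × 1210) = √1660.120 = 40.7446 m/s.
= 40.7446 × 3.6 = 146.681 km/h.

Initial speed ≈ 147 km/h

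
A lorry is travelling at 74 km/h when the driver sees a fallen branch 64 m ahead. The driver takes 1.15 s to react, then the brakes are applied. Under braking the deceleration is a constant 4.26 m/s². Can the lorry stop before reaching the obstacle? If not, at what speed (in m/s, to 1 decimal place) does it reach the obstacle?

No — it strikes the obstacle at 8.9 m/s

74 km/h ÷ 3.6 = 20.5556 m/s.
Reaction distance = 20.5556 × 1.15 = 23.639 m.
Braking distance needed to stop: v²/(2a) = 422.533 / 8.520 = 49.593 m, so total needed = 23.639 + 49.593 = 73.232 m > 64 m — it cannot stop.
Distance remaining when braking begins: 64 − 23.639 = 40.361 m.
v² = v₀² − 2a·d = 422.533 − 2 × 4.260 × 40.361 = 78.657 m²/s².
v = √78.657 = 8.869 m/s.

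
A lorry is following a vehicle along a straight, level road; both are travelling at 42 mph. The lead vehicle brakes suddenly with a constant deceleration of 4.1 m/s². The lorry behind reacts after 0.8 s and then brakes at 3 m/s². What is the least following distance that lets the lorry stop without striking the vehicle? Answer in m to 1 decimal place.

42 mph × 0.44704 = 18.7757 m/s.
Leader travels v²/(2a_L) = 352.527 / 8.200 = 42.991 m before stopping.
Follower covers v·t_r = 18.7757 × 0.8 = 15.021 m while reacting, then v²/(2a_F) = 352.527 / 6.000 = 58.755 m while braking, for a total of 15.021 + 58.755 = 73.776 m.
Since a_F ≤ a_L and the follower starts braking later, the follower is never slower than the leader, so the closest approach is when both have stopped.
Minimum gap = 73.776 − 42.991 = 30.785 m.

Minimum gap ≈ 30.8 m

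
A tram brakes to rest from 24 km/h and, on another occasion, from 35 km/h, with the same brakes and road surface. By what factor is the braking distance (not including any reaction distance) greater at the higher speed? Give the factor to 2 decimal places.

Factor ≈ 2.13

Braking distance d = v²/(2a), so with a fixed, d ∝ v².
Factor = (35/24)² = 1.4583² = 2.1266.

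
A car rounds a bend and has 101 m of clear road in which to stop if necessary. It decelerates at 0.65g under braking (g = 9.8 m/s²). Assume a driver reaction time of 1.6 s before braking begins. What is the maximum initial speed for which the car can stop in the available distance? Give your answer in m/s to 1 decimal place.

a = 0.65 × 9.8 = 6.370 m/s².
Stopping distance: v·t_r + v²/(2a) = 101 with t_r = 1.6 s and a = 6.370 m/s².
So v² + 20.384 v − 1286.74 = 0.
Positive root: v = −a·t_r + √((a·t_r)² + 2a·d) = −10.192 + √(103.877 + 1286.74) = 27.0990 m/s.

Maximum speed ≈ 27.1 m/s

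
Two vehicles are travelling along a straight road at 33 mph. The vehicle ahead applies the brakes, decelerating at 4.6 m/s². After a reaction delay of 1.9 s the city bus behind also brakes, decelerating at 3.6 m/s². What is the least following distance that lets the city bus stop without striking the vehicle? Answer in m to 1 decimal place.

33 mph × 0.44704 = 14.7523 m/s.
Leader travels v²/(2a_L) = 217.630 / 9.200 = 23.655 m before stopping.
Follower covers v·t_r = 14.7523 × 1.9 = 28.029 m while reacting, then v²/(2a_F) = 217.630 / 7.200 = 30.226 m while braking, for a total of 28.029 + 30.226 = 58.255 m.
Since a_F ≤ a_L and the follower starts braking later, the follower is never slower than the leader, so the closest approach is when both have stopped.
Minimum gap = 58.255 − 23.655 = 34.600 m.

Minimum gap ≈ 34.6 m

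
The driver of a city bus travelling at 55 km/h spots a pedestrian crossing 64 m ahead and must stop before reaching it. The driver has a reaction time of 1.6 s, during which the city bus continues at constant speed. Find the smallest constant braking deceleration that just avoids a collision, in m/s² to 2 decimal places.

Required deceleration ≈ 2.95 m/s²

55 km/h ÷ 3.6 = 15.2778 m/s.
Distance covered during reaction = 15.2778 × 1.6 = 24.444 m.
Distance available for braking: 64 − 24.444 = 39.556 m.
v² = 2a·d ⇒ a = v²/(2d) = 15.2778² / (2 × 39.556) = 233.411 / 79.112 = 2.9504 m/s².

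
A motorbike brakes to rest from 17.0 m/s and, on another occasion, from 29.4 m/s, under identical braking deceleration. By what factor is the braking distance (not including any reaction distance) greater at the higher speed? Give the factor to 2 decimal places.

Braking distance d = v²/(2a), so with a fixed, d ∝ v².
Factor = (29.4/17.0)² = 1.7294² = 2.9908.

Factor ≈ 2.99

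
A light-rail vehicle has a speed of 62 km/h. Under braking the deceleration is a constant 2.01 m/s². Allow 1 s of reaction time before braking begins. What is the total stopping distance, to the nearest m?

62 km/h ÷ 3.6 = 17.2222 m/s.
Reaction distance = v·t_r = 17.2222 × 1 = 17.222 m.
Braking distance = v²/(2a) = 17.2222² / (2 × 2.010) = 296.604 / 4.020 = 73.782 m.
Total = 17.222 + 73.782 = 91.004 m.

Total stopping distance ≈ 91 m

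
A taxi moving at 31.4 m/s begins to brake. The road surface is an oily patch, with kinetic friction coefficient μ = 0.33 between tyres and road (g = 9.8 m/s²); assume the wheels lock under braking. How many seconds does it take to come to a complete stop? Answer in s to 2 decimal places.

Braking time ≈ 9.71 s

a = μg = 0.33 × 9.8 = 3.234 m/s².
Braking time = v/a = 31.4000 / 3.234 = 9.709 s.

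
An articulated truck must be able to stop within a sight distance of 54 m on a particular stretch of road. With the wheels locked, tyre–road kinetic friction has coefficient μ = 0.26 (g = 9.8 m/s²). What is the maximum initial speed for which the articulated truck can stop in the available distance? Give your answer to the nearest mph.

Maximum speed ≈ 37 mph

a = μg = 0.26 × 9.8 = 2.548 m/s².
v²/(2a) = d ⇒ v = √(2 × 2.548 × 54) = √275.18 = 16.5886 m/s.
16.5886 m/s ÷ 0.44704 = 37.108 mph.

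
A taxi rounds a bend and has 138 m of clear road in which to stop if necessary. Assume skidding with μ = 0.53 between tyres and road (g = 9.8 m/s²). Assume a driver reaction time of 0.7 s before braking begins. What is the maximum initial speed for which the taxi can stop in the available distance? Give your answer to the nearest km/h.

Maximum speed ≈ 124 km/h

a = μg = 0.53 × 9.8 = 5.194 m/s².
Stopping distance: v·t_r + v²/(2a) = 138 with t_r = 0.7 s and a = 5.194 m/s².
So v² + 7.272 v − 1433.54 = 0.
Positive root: v = −a·t_r + √((a·t_r)² + 2a·d) = −3.636 + √(13.220 + 1433.54) = 34.4003 m/s.
34.4003 m/s × 3.6 = 123.841 km/h.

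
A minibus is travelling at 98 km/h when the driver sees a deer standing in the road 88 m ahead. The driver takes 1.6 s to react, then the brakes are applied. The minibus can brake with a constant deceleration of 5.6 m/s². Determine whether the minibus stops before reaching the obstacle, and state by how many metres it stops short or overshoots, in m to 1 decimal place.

98 km/h ÷ 3.6 = 27.2222 m/s.
Reaction distance = 27.2222 × 1.6 = 43.556 m.
Braking distance = v²/(2a) = 741.048 / 11.200 = 66.165 m.
Total stopping distance = 43.556 + 66.165 = 109.721 m, vs 88 m available — it cannot stop in time and overshoots by 109.721 − 88 = 21.721 m.

No — it overshoots by 21.7 m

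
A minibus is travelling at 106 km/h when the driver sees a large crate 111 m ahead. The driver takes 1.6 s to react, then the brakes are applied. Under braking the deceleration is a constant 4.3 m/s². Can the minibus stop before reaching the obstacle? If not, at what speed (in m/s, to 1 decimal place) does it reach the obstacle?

No — it strikes the obstacle at 17.8 m/s

106 km/h ÷ 3.6 = 29.4444 m/s.
Reaction distance = 29.4444 × 1.6 = 47.111 m.
Braking distance needed to stop: v²/(2a) = 866.973 / 8.600 = 100.811 m, so total needed = 47.111 + 100.811 = 147.922 m > 111 m — it cannot stop.
Distance remaining when braking begins: 111 − 47.111 = 63.889 m.
v² = v₀² − 2a·d = 866.973 − 2 × 4.300 × 63.889 = 317.528 m²/s².
v = √317.528 = 17.819 m/s.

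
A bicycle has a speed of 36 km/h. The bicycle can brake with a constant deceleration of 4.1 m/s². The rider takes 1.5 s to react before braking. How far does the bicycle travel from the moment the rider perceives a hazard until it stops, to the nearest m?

36 km/h ÷ 3.6 = 10.0000 m/s.
Reaction distance = v·t_r = 10.0000 × 1.5 = 15.000 m.
Braking distance = v²/(2a) = 10.0000² / (2 × 4.100) = 100.000 / 8.200 = 12.195 m.
Total = 15.000 + 12.195 = 27.195 m.

Total stopping distance ≈ 27 m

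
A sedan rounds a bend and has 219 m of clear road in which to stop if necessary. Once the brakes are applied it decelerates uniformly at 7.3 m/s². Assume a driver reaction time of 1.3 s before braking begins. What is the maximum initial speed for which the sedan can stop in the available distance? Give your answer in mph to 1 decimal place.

Stopping distance: v·t_r + v²/(2a) = 219 with t_r = 1.3 s and a = 7.300 m/s².
So v² + 18.980 v − 3197.40 = 0.
Positive root: v = −a·t_r + √((a·t_r)² + 2a·d) = −9.490 + √(90.060 + 3197.40) = 47.8464 m/s.
47.8464 m/s ÷ 0.44704 = 107.029 mph.

Maximum speed ≈ 107.0 mph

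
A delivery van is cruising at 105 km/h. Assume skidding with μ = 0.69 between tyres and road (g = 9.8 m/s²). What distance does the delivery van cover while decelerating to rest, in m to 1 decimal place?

105 km/h ÷ 3.6 = 29.1667 m/s.
a = μg = 0.69 × 9.8 = 6.762 m/s².
Braking distance = v²/(2a) = 29.1667² / (2 × 6.762) = 850.696 / 13.524 = 62.903 m.

Braking distance ≈ 62.9 m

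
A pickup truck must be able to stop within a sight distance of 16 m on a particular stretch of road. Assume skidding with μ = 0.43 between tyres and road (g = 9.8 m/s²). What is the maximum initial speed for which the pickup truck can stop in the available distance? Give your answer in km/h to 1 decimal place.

Maximum speed ≈ 41.8 km/h

a = μg = 0.43 × 9.8 = 4.214 m/s².
v²/(2a) = d ⇒ v = √(2 × 4.214 × 16) = √134.85 = 11.6125 m/s.
11.6125 m/s × 3.6 = 41.805 km/h.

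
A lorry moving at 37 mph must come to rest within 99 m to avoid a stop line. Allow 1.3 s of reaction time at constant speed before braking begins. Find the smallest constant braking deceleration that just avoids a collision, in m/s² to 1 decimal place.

Required deceleration ≈ 1.8 m/s²

37 mph × 0.44704 = 16.5405 m/s.
Distance covered during reaction = 16.5405 × 1.3 = 21.503 m.
Distance available for braking: 99 − 21.503 = 77.497 m.
v² = 2a·d ⇒ a = v²/(2d) = 16.5405² / (2 × 77.497) = 273.588 / 154.994 = 1.7652 m/s².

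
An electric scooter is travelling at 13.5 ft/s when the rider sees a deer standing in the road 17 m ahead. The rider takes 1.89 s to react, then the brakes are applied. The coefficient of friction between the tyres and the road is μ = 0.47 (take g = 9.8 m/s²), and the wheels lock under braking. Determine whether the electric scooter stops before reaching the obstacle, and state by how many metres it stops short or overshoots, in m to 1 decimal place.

13.5 ft/s × 0.3048 = 4.1148 m/s.
a = μg = 0.47 × 9.8 = 4.606 m/s².
Reaction distance = 4.1148 × 1.89 = 7.777 m.
Braking distance = v²/(2a) = 16.932 / 9.212 = 1.838 m.
Total stopping distance = 7.777 + 1.838 = 9.615 m, vs 17 m available — it stops with 17 − 9.615 = 7.385 m to spare.

Yes — it stops 7.4 m short of the obstacle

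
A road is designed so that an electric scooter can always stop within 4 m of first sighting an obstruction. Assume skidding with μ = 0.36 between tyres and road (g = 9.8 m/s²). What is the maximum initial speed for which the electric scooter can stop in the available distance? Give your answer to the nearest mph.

a = μg = 0.36 × 9.8 = 3.528 m/s².
v²/(2a) = d ⇒ v = √(2 × 3.528 × 4) = √28.22 = 5.3122 m/s.
5.3122 m/s ÷ 0.44704 = 11.883 mph.

Maximum speed ≈ 12 mph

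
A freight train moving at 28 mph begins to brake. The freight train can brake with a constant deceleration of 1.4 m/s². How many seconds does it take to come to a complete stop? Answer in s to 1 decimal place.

28 mph × 0.44704 = 12.5171 m/s.
Braking time = v/a = 12.5171 / 1.400 = 8.941 s.

Braking time ≈ 8.9 s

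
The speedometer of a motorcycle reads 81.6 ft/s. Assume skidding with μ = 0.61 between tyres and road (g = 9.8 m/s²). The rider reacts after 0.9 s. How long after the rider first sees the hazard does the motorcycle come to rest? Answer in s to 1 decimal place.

81.6 ft/s × 0.3048 = 24.8717 m/s.
a = μg = 0.61 × 9.8 = 5.978 m/s².
Braking time = v/a = 24.8717 / 5.978 = 4.161 s.
Total = 0.9 + 4.161 = 5.061 s.

Total time ≈ 5.1 s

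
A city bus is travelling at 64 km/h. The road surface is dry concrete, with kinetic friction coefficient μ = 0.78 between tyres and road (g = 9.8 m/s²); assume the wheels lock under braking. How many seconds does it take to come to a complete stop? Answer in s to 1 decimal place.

64 km/h ÷ 3.6 = 17.7778 m/s.
a = μg = 0.78 × 9.8 = 7.644 m/s².
Braking time = v/a = 17.7778 / 7.644 = 2.326 s.

Braking time ≈ 2.3 s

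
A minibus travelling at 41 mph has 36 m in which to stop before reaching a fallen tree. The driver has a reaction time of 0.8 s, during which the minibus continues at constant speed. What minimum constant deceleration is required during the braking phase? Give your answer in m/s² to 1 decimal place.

41 mph × 0.44704 = 18.3286 m/s.
Distance covered during reaction = 18.3286 × 0.8 = 14.663 m.
Distance available for braking: 36 − 14.663 = 21.337 m.
v² = 2a·d ⇒ a = v²/(2d) = 18.3286² / (2 × 21.337) = 335.938 / 42.674 = 7.8722 m/s².

Required deceleration ≈ 7.9 m/s²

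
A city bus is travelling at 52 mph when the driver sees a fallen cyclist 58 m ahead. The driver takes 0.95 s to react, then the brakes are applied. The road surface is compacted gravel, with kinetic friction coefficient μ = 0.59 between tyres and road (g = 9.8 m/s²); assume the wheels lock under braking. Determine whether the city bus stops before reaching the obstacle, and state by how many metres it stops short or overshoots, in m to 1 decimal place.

No — it overshoots by 10.8 m

52 mph × 0.44704 = 23.2461 m/s.
a = μg = 0.59 × 9.8 = 5.782 m/s².
Reaction distance = 23.2461 × 0.95 = 22.084 m.
Braking distance = v²/(2a) = 540.381 / 11.564 = 46.730 m.
Total stopping distance = 22.084 + 46.730 = 68.814 m, vs 58 m available — it cannot stop in time and overshoots by 68.814 − 58 = 10.814 m.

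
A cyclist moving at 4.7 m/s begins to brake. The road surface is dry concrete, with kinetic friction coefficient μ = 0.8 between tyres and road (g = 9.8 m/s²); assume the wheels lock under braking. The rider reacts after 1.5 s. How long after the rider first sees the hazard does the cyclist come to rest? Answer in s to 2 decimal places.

a = μg = 0.8 × 9.8 = 7.840 m/s².
Braking time = v/a = 4.7000 / 7.840 = 0.599 s.
Total = 1.5 + 0.599 = 2.099 s.

Total time ≈ 2.10 s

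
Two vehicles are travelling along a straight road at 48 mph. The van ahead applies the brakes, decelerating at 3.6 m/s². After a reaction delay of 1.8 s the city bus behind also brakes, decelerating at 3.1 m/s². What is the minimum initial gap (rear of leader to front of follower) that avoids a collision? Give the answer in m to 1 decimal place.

48 mph × 0.44704 = 21.4579 m/s.
Leader travels v²/(2a_L) = 460.441 / 7.200 = 63.950 m before stopping.
Follower covers v·t_r = 21.4579 × 1.8 = 38.624 m while reacting, then v²/(2a_F) = 460.441 / 6.200 = 74.265 m while braking, for a total of 38.624 + 74.265 = 112.889 m.
Since a_F ≤ a_L and the follower starts braking later, the follower is never slower than the leader, so the closest approach is when both have stopped.
Minimum gap = 112.889 − 63.950 = 48.939 m.

Minimum gap ≈ 48.9 m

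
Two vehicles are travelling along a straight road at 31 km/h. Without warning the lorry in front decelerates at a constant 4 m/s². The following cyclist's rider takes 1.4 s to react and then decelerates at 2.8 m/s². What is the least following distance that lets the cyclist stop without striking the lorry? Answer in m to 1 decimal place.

Minimum gap ≈ 16.0 m

31 km/h ÷ 3.6 = 8.6111 m/s.
Leader travels v²/(2a_L) = 74.151 / 8.000 = 9.269 m before stopping.
Follower covers v·t_r = 8.6111 × 1.4 = 12.056 m while reacting, then v²/(2a_F) = 74.151 / 5.600 = 13.241 m while braking, for a total of 12.056 + 13.241 = 25.297 m.
Since a_F ≤ a_L and the follower starts braking later, the follower is never slower than the leader, so the closest approach is when both have stopped.
Minimum gap = 25.297 − 9.269 = 16.028 m.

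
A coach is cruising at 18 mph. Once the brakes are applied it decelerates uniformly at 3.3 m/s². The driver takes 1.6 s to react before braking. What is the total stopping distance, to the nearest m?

Total stopping distance ≈ 23 m

18 mph × 0.44704 = 8.0467 m/s.
Reaction distance = v·t_r = 8.0467 × 1.6 = 12.875 m.
Braking distance = v²/(2a) = 8.0467² / (2 × 3.300) = 64.749 / 6.600 = 9.810 m.
Total = 12.875 + 9.810 = 22.685 m.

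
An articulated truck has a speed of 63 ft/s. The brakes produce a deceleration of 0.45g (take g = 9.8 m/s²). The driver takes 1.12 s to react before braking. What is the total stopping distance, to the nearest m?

Total stopping distance ≈ 63 m

63 ft/s × 0.3048 = 19.2024 m/s.
a = 0.45 × 9.8 = 4.410 m/s².
Reaction distance = v·t_r = 19.2024 × 1.12 = 21.507 m.
Braking distance = v²/(2a) = 19.2024² / (2 × 4.410) = 368.732 / 8.820 = 41.806 m.
Total = 21.507 + 41.806 = 63.313 m.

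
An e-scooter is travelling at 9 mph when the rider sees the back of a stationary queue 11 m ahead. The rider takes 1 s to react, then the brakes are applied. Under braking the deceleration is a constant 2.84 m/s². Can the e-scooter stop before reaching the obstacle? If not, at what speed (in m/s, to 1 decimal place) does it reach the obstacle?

Yes — it stops about 4.1 m short of the obstacle, so it never reaches it

9 mph × 0.44704 = 4.0234 m/s.
Reaction distance = 4.0234 × 1 = 4.023 m.
Braking distance = v²/(2a) = 16.188 / 5.680 = 2.850 m.
Total stopping distance = 4.023 + 2.850 = 6.873 m, vs 11 m available — it stops with 11 − 6.873 = 4.127 m to spare.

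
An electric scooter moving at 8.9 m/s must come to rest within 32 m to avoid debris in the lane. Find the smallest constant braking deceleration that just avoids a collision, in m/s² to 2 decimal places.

Required deceleration ≈ 1.24 m/s²

v² = 2a·d ⇒ a = v²/(2d) = 8.9000² / (2 × 32.000) = 79.210 / 64.000 = 1.2377 m/s².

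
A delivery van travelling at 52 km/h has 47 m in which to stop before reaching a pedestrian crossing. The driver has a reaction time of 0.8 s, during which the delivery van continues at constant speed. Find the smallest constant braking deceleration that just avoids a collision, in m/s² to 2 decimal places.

Required deceleration ≈ 2.94 m/s²

52 km/h ÷ 3.6 = 14.4444 m/s.
Distance covered during reaction = 14.4444 × 0.8 = 11.556 m.
Distance available for braking: 47 − 11.556 = 35.444 m.
v² = 2a·d ⇒ a = v²/(2d) = 14.4444² / (2 × 35.444) = 208.641 / 70.888 = 2.9432 m/s².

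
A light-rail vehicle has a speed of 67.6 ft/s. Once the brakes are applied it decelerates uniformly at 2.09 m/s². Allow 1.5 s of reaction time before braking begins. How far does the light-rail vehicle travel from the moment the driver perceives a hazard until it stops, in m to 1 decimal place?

67.6 ft/s × 0.3048 = 20.6045 m/s.
Reaction distance = v·t_r = 20.6045 × 1.5 = 30.907 m.
Braking distance = v²/(2a) = 20.6045² / (2 × 2.090) = 424.545 / 4.180 = 101.566 m.
Total = 30.907 + 101.566 = 132.473 m.

Total stopping distance ≈ 132.5 m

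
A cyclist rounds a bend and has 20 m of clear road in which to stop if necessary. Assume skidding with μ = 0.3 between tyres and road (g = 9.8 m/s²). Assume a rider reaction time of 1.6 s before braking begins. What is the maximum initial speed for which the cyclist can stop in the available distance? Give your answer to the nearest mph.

Maximum speed ≈ 16 mph

a = μg = 0.3 × 9.8 = 2.940 m/s².
Stopping distance: v·t_r + v²/(2a) = 20 with t_r = 1.6 s and a = 2.940 m/s².
So v² + 9.408 v − 117.60 = 0.
Positive root: v = −a·t_r + √((a·t_r)² + 2a·d) = −4.704 + √(22.128 + 117.60) = 7.1167 m/s.
7.1167 m/s ÷ 0.44704 = 15.920 mph.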